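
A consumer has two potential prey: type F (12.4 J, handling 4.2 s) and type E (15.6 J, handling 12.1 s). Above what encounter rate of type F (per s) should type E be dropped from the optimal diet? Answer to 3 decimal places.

At the threshold, the rate on type F alone equals the profitability of type E: λ·12.4/(1 + λ·4.2) = 15.6/12.1 = 1.289.
Rearranging, λ(12.4 − 1.289×4.2) = 1.289, so λ = 1.289/6.985 = 0.1846 per s.

0.185 per s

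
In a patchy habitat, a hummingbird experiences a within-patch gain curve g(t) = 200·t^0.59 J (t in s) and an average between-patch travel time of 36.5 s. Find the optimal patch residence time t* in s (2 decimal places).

Maximise g(t)/(T+t): set derivative to zero → g'(t)(T+t) = g(t).
g'(t) = 0.59·200·t^-0.41. Setting 0.59·200·t^-0.41 = 200·t^0.59/(36.5+t) gives 0.59(36.5+t) = t, so 0.41·t = 0.59×36.5.
t* = 0.59×36.5/0.41 = 52.52 s.

52.52 s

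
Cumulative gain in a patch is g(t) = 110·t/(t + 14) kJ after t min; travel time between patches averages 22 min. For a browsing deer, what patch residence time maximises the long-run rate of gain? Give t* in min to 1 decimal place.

By the marginal value theorem, leave when the instantaneous gain rate g'(t) equals the habitat-wide average g(t)/(T + t).
g'(t) = 110·14/(t + 14)². Setting 110·14/(t+14)² = 110t/[(t+14)(22+t)] gives 14(22+t) = t(t+14), so t² = 14×22 = 308.
t* = √308 = 17.55 min.

17.5 min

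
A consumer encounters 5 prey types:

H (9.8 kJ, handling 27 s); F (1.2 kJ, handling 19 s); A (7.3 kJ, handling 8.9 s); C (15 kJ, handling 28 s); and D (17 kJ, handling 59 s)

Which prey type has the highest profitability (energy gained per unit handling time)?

A

Profitability E/h (kJ/s): H = 9.8/27 = 0.363, F = 1.2/19 = 0.0632, A = 7.3/8.9 = 0.82, C = 15/28 = 0.536, D = 17/59 = 0.288.
Ranked: A > C > H > D > F.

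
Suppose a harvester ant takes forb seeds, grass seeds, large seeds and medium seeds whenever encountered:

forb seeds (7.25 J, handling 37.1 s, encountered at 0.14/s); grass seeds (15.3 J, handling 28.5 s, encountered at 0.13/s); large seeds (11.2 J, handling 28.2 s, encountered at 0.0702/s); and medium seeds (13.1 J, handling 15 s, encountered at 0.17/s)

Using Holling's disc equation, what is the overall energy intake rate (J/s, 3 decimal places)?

R = Σλ_iE_i / (1 + Σλ_ih_i)
Numerator: 0.14×7.25 + 0.13×15.3 + 0.0702×11.2 + 0.17×13.1 = 6.017
Denominator: 1 + 0.14×37.1 + 0.13×28.5 + 0.0702×28.2 + 0.17×15 = 14.43
R = 6.017/14.43 = 0.417 J/s

0.417 J/s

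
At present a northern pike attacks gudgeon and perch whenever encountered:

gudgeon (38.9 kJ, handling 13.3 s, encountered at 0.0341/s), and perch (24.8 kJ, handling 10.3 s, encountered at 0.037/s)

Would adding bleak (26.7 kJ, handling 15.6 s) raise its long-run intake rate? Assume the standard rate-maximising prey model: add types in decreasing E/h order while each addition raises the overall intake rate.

On gudgeon and perch alone, R = ΣλE/(1+Σλh) = 2.244/1.835 = 1.223 kJ/s.
Profitability of bleak: 26.7/15.6 = 1.712 kJ/s.
1.712 > 1.223, so adding bleak raises the average — include it.

Yes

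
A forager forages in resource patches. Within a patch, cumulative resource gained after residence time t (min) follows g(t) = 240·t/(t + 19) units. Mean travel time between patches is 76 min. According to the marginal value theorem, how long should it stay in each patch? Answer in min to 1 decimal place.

38.0 min

By the marginal value theorem, leave when the instantaneous gain rate g'(t) equals the habitat-wide average g(t)/(T + t).
g'(t) = 240·19/(t + 19)². Setting 240·19/(t+19)² = 240t/[(t+19)(76+t)] gives 19(76+t) = t(t+19), so t² = 19×76 = 1444.
t* = √1444 = 38 min.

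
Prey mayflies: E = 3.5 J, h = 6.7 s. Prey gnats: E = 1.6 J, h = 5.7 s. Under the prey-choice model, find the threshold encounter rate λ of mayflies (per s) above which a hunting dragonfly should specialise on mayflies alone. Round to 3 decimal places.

Drop gnats once their profitability E₂/h₂ falls below the rate achievable on mayflies alone: E₂/h₂ = λE₁/(1 + λh₁).
Solve for λ: λE₁h₂ = E₂(1 + λh₁) → λ(E₁h₂ − E₂h₁) = E₂ → λ = E₂/(E₁h₂ − E₂h₁).
λ = 1.6/(3.5×5.7 − 1.6×6.7) = 1.6/9.23 = 0.1733 per s.

0.173 per s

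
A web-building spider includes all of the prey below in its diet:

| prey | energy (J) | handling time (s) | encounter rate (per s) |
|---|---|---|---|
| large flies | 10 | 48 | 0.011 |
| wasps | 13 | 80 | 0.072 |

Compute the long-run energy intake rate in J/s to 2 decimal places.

0.14 J/s

R = Σλ_iE_i / (1 + Σλ_ih_i)
Numerator: 0.011×10 + 0.072×13 = 1.046
Denominator: 1 + 0.011×48 + 0.072×80 = 7.288
R = 1.046/7.288 = 0.1435 J/s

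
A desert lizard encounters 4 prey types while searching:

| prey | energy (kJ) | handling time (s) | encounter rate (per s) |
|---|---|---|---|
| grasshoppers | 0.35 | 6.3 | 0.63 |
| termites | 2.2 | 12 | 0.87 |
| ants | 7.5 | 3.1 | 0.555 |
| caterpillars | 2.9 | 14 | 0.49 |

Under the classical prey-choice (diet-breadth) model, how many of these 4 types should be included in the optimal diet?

1

E/h in descending order: ants 2.42, caterpillars 0.207, termites 0.183, grasshoppers 0.0556 kJ/s. The optimal diet is the largest prefix of this list for which every included type satisfies E_i/h_i > R on the types above it.
Rate on top 1: 1.53. caterpillars: 0.207 < 1.53 → exclude; stop.
Optimal diet: ants — 1 of 4 types.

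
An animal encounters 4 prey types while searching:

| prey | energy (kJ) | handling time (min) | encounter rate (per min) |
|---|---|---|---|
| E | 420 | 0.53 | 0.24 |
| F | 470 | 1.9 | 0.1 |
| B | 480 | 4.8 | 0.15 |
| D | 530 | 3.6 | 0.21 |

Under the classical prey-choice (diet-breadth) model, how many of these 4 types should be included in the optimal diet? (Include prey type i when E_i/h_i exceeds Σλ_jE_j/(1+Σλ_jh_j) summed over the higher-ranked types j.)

Rank by E/h (kJ/min): E 792, F 247, D 147, B 100. Include each in turn until the next type's E/h falls below the running intake rate.
Rate on top 1: 89.43. F: 247 > 89.43 → include.
Rate on top 2: 112.2. D: 147 > 112.2 → include.
Rate on top 3: 125. B: 100 < 125 → exclude; stop.
Optimal diet: E, F, D — 3 of 4 types.

3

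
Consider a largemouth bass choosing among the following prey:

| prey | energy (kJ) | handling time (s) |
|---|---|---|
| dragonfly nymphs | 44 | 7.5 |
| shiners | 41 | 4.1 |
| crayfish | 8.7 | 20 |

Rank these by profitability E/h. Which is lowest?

Profitability E/h (kJ/s): dragonfly nymphs = 44/7.5 = 5.87, shiners = 41/4.1 = 10, crayfish = 8.7/20 = 0.435.
Ranked: shiners > dragonfly nymphs > crayfish.

crayfish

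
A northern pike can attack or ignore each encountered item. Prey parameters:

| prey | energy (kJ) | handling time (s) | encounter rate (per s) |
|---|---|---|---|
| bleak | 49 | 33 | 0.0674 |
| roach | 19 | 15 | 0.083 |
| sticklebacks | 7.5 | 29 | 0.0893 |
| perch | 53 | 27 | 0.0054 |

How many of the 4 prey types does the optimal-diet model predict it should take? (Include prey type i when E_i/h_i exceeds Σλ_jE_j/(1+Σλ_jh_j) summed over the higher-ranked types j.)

Profitabilities (E/h, kJ/s): perch 1.96, bleak 1.48, roach 1.27, sticklebacks 0.259. Add prey in this order while the next type's profitability exceeds the intake rate on those already taken.
Rate on top 1: 0.2498. bleak: 1.48 > 0.2498 → include.
Rate on top 2: 1.065. roach: 1.27 > 1.065 → include.
Rate on top 3: 1.119. sticklebacks: 0.259 < 1.119 → exclude; stop.
Optimal diet: perch, bleak, roach — 3 of 4 types.

3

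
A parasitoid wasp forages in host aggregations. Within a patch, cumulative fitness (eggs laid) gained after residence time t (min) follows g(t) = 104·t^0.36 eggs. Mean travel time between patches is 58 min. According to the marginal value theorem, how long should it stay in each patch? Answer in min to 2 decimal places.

By the marginal value theorem, leave when the instantaneous gain rate g'(t) equals the habitat-wide average g(t)/(T + t).
g'(t) = 0.36·104·t^-0.64. Setting 0.36·104·t^-0.64 = 104·t^0.36/(58+t) gives 0.36(58+t) = t, so 0.64·t = 0.36×58.
t* = 0.36×58/0.64 = 32.62 min.

32.62 min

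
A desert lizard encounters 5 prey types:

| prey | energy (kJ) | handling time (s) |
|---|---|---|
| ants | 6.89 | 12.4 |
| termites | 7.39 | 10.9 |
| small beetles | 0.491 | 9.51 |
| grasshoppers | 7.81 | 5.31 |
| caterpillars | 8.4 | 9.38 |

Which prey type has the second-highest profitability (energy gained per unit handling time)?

caterpillars

Profitability E/h (kJ/s): ants = 6.89/12.4 = 0.556, termites = 7.39/10.9 = 0.678, small beetles = 0.491/9.51 = 0.0516, grasshoppers = 7.81/5.31 = 1.47, caterpillars = 8.4/9.38 = 0.896.
Ranked: grasshoppers > caterpillars > termites > ants > small beetles.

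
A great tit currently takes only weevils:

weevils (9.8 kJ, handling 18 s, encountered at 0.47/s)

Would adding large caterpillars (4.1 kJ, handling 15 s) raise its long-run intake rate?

Current rate: (0.47×9.8)/(1 + 0.47×18) = 0.4869 kJ/s.
large caterpillars: E/h = 4.1/15 = 0.2733 kJ/s.
0.2733 < 0.4869, so adding large caterpillars would lower the average — exclude it.

No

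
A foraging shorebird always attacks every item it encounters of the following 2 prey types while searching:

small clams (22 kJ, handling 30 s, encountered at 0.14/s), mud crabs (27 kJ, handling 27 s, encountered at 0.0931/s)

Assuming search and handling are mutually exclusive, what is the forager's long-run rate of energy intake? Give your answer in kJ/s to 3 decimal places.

R = (0.14×22 + 0.0931×27) / (1 + 0.14×30 + 0.0931×27) = 5.594/7.714 = 0.7252 kJ/s.

0.725 kJ/s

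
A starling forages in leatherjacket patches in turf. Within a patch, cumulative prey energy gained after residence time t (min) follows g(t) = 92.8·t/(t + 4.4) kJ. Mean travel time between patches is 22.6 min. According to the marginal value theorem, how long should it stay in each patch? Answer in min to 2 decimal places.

Optimal t* satisfies g'(t*) = g(t*)/(T + t*).
g'(t) = 92.8·4.4/(t + 4.4)². Setting 92.8·4.4/(t+4.4)² = 92.8t/[(t+4.4)(22.6+t)] gives 4.4(22.6+t) = t(t+4.4), so t² = 4.4×22.6 = 99.44.
t* = √99.44 = 9.972 min.

9.97 min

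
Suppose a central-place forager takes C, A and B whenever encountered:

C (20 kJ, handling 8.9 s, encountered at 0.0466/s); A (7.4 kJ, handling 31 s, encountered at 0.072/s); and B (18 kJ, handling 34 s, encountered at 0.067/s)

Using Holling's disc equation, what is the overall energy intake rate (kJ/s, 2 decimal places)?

R = (0.0466×20 + 0.072×7.4 + 0.067×18) / (1 + 0.0466×8.9 + 0.072×31 + 0.067×34) = 2.671/5.925 = 0.4508 kJ/s.

0.45 kJ/s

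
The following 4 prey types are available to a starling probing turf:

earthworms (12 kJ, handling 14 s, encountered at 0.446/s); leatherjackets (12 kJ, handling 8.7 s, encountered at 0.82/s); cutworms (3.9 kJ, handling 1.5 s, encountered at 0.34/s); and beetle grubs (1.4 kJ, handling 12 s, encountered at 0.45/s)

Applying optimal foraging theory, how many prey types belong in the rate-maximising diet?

2

E/h in descending order: cutworms 2.6, leatherjackets 1.38, earthworms 0.857, beetle grubs 0.117 kJ/s. The optimal diet is the largest prefix of this list for which every included type satisfies E_i/h_i > R on the types above it.
Rate on top 1: 0.8781. leatherjackets: 1.38 > 0.8781 → include.
Rate on top 2: 1.292. earthworms: 0.857 < 1.292 → exclude; stop.
Optimal diet: cutworms, leatherjackets — 2 of 4 types.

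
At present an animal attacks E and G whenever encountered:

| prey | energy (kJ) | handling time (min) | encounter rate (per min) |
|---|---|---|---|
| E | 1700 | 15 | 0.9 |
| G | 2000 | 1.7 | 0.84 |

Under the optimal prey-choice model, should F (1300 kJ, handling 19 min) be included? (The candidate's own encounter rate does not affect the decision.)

No

On E and G alone, R = ΣλE/(1+Σλh) = 3210/15.93 = 201.5 kJ/min.
Profitability of F: 1300/19 = 68.42 kJ/min.
Since 68.42 < R, time spent handling F is better spent searching.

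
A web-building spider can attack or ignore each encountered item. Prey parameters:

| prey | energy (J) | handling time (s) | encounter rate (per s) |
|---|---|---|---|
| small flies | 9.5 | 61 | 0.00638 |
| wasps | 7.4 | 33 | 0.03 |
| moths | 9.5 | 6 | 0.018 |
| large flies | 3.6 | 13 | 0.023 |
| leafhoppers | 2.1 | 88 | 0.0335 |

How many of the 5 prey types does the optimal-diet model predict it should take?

3

Rank by E/h (J/s): moths 1.58, large flies 0.277, wasps 0.224, small flies 0.156, leafhoppers 0.0239. Include each in turn until the next type's E/h falls below the running intake rate.
Rate on top 1: 0.1543. large flies: 0.277 > 0.1543 → include.
Rate on top 2: 0.1804. wasps: 0.224 > 0.1804 → include.
Rate on top 3: 0.1985. small flies: 0.156 < 0.1985 → exclude; stop.
Optimal diet: moths, large flies, wasps — 3 of 5 types.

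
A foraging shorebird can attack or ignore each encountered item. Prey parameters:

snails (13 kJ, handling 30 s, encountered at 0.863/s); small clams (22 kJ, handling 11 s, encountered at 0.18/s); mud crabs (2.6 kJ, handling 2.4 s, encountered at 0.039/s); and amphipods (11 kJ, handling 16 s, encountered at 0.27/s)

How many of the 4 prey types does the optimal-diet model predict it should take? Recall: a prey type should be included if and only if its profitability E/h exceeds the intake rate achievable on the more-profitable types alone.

E/h in descending order: small clams 2, mud crabs 1.08, amphipods 0.688, snails 0.433 kJ/s. The optimal diet is the largest prefix of this list for which every included type satisfies E_i/h_i > R on the types above it.
Rate on top 1: 1.329. mud crabs: 1.08 < 1.329 → exclude; stop.
Optimal diet: small clams — 1 of 4 types.

1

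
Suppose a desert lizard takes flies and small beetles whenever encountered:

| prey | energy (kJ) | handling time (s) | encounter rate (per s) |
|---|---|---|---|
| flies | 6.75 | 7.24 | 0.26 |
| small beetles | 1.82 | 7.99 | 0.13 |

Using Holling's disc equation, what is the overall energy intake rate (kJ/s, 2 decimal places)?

Energy encountered per unit search time: 0.26×6.75 + 0.13×1.82 = 1.992 kJ/s.
Handling time per unit search time: 0.26×7.24 + 0.13×7.99 = 2.921.
Rate = 1.992/(1 + 2.921) = 0.5079 kJ/s.

0.51 kJ/s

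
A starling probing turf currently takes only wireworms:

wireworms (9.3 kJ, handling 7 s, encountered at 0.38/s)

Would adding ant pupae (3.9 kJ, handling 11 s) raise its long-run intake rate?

No

Intake rate on the current diet: R = (0.38×9.3) / (1 + 0.38×7) = 3.534/3.66 = 0.9656 kJ/s.
ant pupae: E/h = 3.9/11 = 0.3545 kJ/s.
0.3545 < 0.9656, so adding ant pupae would lower the average — exclude it.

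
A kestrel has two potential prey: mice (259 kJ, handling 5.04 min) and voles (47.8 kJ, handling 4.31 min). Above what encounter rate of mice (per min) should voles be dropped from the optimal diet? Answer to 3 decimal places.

At the threshold, the rate on mice alone equals the profitability of voles: λ·259/(1 + λ·5.04) = 47.8/4.31 = 11.09.
Rearranging, λ(259 − 11.09×5.04) = 11.09, so λ = 11.09/203.1 = 0.0546 per min.

0.055 per min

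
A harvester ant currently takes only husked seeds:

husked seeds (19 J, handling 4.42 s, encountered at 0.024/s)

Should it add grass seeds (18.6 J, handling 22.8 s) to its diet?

Yes

Intake rate on the current diet: R = (0.024×19) / (1 + 0.024×4.42) = 0.456/1.106 = 0.4123 J/s.
Profitability of grass seeds: 18.6/22.8 = 0.8158 J/s.
0.8158 > 0.4123, so adding grass seeds raises the average — include it.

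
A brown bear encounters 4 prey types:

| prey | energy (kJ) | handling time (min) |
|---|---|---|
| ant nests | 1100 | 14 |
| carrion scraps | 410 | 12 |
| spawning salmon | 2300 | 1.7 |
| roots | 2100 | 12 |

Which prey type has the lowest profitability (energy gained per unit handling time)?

carrion scraps

Profitability E/h (kJ/min): ant nests = 1100/14 = 78.6, carrion scraps = 410/12 = 34.2, spawning salmon = 2300/1.7 = 1.35e+03, roots = 2100/12 = 175.
Ranked: spawning salmon > roots > ant nests > carrion scraps.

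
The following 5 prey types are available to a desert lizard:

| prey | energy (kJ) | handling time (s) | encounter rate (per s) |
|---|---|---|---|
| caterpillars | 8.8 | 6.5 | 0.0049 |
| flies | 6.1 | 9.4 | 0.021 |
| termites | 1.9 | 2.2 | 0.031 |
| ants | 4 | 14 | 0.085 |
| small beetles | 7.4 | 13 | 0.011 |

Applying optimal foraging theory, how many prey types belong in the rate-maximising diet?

Rank by E/h (kJ/s): caterpillars 1.35, termites 0.864, flies 0.649, small beetles 0.569, ants 0.286. Include each in turn until the next type's E/h falls below the running intake rate.
Rate on top 1: 0.04179. termites: 0.864 > 0.04179 → include.
Rate on top 2: 0.09274. flies: 0.649 > 0.09274 → include.
Rate on top 3: 0.1774. small beetles: 0.569 > 0.1774 → include.
Rate on top 4: 0.2163. ants: 0.286 > 0.2163 → include.
Optimal diet: caterpillars, termites, flies, small beetles, ants — 5 of 5 types.

5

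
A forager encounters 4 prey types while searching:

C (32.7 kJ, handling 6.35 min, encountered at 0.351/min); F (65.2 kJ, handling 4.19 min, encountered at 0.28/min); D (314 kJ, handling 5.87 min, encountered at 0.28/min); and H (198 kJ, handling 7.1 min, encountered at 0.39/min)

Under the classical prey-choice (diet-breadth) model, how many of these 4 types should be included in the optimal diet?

1

E/h in descending order: D 53.5, H 27.9, F 15.6, C 5.15 kJ/min. The optimal diet is the largest prefix of this list for which every included type satisfies E_i/h_i > R on the types above it.
Rate on top 1: 33.26. H: 27.9 < 33.26 → exclude; stop.
Optimal diet: D — 1 of 4 types.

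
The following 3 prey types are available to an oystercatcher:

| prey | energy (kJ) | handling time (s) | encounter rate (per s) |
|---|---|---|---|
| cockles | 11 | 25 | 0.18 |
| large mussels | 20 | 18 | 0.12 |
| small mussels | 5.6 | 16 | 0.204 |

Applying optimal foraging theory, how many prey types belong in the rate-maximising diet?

E/h in descending order: large mussels 1.11, cockles 0.44, small mussels 0.35 kJ/s. The optimal diet is the largest prefix of this list for which every included type satisfies E_i/h_i > R on the types above it.
Rate on top 1: 0.7595. cockles: 0.44 < 0.7595 → exclude; stop.
Optimal diet: large mussels — 1 of 3 types.

1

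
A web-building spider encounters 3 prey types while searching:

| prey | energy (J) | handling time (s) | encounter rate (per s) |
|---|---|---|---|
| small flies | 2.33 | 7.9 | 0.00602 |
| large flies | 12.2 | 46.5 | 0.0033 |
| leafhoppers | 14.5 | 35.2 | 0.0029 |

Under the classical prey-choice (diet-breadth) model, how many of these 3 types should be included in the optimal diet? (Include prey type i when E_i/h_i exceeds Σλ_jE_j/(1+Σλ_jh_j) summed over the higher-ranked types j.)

3

Profitabilities (E/h, J/s): leafhoppers 0.412, small flies 0.295, large flies 0.262. Add prey in this order while the next type's profitability exceeds the intake rate on those already taken.
Rate on top 1: 0.03816. small flies: 0.295 > 0.03816 → include.
Rate on top 2: 0.04878. large flies: 0.262 > 0.04878 → include.
Optimal diet: leafhoppers, small flies, large flies — 3 of 3 types.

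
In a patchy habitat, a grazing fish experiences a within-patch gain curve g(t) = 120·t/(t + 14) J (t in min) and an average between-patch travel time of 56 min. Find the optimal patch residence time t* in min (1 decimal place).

28.0 min

By the marginal value theorem, leave when the instantaneous gain rate g'(t) equals the habitat-wide average g(t)/(T + t).
g'(t) = 120·14/(t + 14)². Setting 120·14/(t+14)² = 120t/[(t+14)(56+t)] gives 14(56+t) = t(t+14), so t² = 14×56 = 784.
t* = √784 = 28 min.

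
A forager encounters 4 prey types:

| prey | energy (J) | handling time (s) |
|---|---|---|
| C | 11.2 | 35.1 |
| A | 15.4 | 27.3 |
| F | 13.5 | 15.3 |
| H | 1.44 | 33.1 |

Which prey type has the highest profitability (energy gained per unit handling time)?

F

Profitability E/h (J/s): C = 11.2/35.1 = 0.319, A = 15.4/27.3 = 0.564, F = 13.5/15.3 = 0.882, H = 1.44/33.1 = 0.0435.
Ranked: F > A > C > H.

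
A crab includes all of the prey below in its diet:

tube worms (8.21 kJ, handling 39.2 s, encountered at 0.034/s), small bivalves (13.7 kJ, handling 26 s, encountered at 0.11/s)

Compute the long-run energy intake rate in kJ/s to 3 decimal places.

0.344 kJ/s

R = (0.034×8.21 + 0.11×13.7) / (1 + 0.034×39.2 + 0.11×26) = 1.786/5.193 = 0.344 kJ/s.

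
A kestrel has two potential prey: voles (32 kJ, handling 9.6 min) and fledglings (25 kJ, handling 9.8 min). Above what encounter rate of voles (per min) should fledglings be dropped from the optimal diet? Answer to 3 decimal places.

At the threshold, the rate on voles alone equals the profitability of fledglings: λ·32/(1 + λ·9.6) = 25/9.8 = 2.551.
Rearranging, λ(32 − 2.551×9.6) = 2.551, so λ = 2.551/7.51 = 0.3397 per min.

0.340 per min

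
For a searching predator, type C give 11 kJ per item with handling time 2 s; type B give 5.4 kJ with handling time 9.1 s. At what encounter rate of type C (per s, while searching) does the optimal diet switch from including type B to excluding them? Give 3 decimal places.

0.060 per s

The zero-one rule: include type B iff E₂/h₂ > λE₁/(1+λh₁). Equality gives the switch point.
λE₁h₂ = E₂ + λE₂h₁ ⇒ λ = E₂/(E₁h₂ − E₂h₁) = 5.4/(100.1 − 10.8) = 0.06047 per s.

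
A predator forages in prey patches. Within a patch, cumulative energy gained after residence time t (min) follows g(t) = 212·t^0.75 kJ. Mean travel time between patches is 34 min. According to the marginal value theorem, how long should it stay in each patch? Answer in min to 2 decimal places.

By the marginal value theorem, leave when the instantaneous gain rate g'(t) equals the habitat-wide average g(t)/(T + t).
g'(t) = 0.75·212·t^-0.25. Setting 0.75·212·t^-0.25 = 212·t^0.75/(34+t) gives 0.75(34+t) = t, so 0.25·t = 0.75×34.
t* = 0.75×34/0.25 = 102 min.

102.00 min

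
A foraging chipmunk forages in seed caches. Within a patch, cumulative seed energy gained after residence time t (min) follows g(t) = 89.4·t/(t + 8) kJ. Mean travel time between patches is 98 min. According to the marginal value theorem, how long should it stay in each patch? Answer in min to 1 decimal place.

28.0 min

Maximise g(t)/(T+t): set derivative to zero → g'(t)(T+t) = g(t).
g'(t) = 89.4·8/(t + 8)². Setting 89.4·8/(t+8)² = 89.4t/[(t+8)(98+t)] gives 8(98+t) = t(t+8), so t² = 8×98 = 784.
t* = √784 = 28 min.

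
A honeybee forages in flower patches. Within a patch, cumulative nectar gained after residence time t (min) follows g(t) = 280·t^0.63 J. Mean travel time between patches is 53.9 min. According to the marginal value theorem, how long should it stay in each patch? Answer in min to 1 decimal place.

91.8 min

Maximise g(t)/(T+t): set derivative to zero → g'(t)(T+t) = g(t).
g'(t) = 0.63·280·t^-0.37. Setting 0.63·280·t^-0.37 = 280·t^0.63/(53.9+t) gives 0.63(53.9+t) = t, so 0.37·t = 0.63×53.9.
t* = 0.63×53.9/0.37 = 91.78 min.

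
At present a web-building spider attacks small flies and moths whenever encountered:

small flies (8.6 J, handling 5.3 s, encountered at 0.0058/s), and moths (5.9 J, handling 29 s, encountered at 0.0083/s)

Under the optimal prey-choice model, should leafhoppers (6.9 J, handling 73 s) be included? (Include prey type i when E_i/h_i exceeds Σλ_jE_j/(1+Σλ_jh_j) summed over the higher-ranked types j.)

Current rate: (0.0058×8.6 + 0.0083×5.9)/(1 + 0.0058×5.3 + 0.0083×29) = 0.07775 J/s.
Profitability of leafhoppers: 6.9/73 = 0.09452 J/s.
0.09452 > 0.07775, so adding leafhoppers raises the average — include it.

Yes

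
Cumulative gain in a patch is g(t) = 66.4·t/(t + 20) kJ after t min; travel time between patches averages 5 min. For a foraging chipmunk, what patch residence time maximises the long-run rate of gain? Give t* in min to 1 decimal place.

Maximise g(t)/(T+t): set derivative to zero → g'(t)(T+t) = g(t).
g'(t) = 66.4·20/(t + 20)². Setting 66.4·20/(t+20)² = 66.4t/[(t+20)(5+t)] gives 20(5+t) = t(t+20), so t² = 20×5 = 100.
t* = √100 = 10 min.

10.0 min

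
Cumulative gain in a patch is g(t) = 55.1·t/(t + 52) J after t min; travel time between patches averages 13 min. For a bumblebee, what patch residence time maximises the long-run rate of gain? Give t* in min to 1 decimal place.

26.0 min

Maximise g(t)/(T+t): set derivative to zero → g'(t)(T+t) = g(t).
g'(t) = 55.1·52/(t + 52)². Setting 55.1·52/(t+52)² = 55.1t/[(t+52)(13+t)] gives 52(13+t) = t(t+52), so t² = 52×13 = 676.
t* = √676 = 26 min.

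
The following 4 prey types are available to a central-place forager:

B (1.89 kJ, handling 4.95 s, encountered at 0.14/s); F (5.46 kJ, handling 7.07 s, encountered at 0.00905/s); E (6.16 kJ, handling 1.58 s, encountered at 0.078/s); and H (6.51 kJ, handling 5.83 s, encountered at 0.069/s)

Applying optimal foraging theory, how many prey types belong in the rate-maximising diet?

3

Rank by E/h (kJ/s): E 3.9, H 1.12, F 0.772, B 0.382. Include each in turn until the next type's E/h falls below the running intake rate.
Rate on top 1: 0.4278. H: 1.12 > 0.4278 → include.
Rate on top 2: 0.6094. F: 0.772 > 0.6094 → include.
Rate on top 3: 0.616. B: 0.382 < 0.616 → exclude; stop.
Optimal diet: E, H, F — 3 of 4 types.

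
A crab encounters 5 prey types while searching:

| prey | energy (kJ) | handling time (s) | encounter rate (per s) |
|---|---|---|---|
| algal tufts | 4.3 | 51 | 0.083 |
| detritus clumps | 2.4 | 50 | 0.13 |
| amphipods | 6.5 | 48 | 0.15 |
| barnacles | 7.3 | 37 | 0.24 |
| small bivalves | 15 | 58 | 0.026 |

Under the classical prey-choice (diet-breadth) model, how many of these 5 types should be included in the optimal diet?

Profitabilities (E/h, kJ/s): small bivalves 0.259, barnacles 0.197, amphipods 0.135, algal tufts 0.0843, detritus clumps 0.048. Add prey in this order while the next type's profitability exceeds the intake rate on those already taken.
Rate on top 1: 0.1555. barnacles: 0.197 > 0.1555 → include.
Rate on top 2: 0.1881. amphipods: 0.135 < 0.1881 → exclude; stop.
Optimal diet: small bivalves, barnacles — 2 of 5 types.

2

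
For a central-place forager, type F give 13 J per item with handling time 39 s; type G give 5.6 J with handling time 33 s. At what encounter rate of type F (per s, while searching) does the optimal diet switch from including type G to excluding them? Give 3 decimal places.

Drop type G once their profitability E₂/h₂ falls below the rate achievable on type F alone: E₂/h₂ = λE₁/(1 + λh₁).
Solve for λ: λE₁h₂ = E₂(1 + λh₁) → λ(E₁h₂ − E₂h₁) = E₂ → λ = E₂/(E₁h₂ − E₂h₁).
λ = 5.6/(13×33 − 5.6×39) = 5.6/210.6 = 0.02659 per s.

0.027 per s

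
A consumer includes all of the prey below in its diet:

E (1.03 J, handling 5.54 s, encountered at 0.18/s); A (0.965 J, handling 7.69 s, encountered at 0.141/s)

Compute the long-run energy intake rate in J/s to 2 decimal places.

Energy encountered per unit search time: 0.18×1.03 + 0.141×0.965 = 0.3215 J/s.
Handling time per unit search time: 0.18×5.54 + 0.141×7.69 = 2.081.
Rate = 0.3215/(1 + 2.081) = 0.1043 J/s.

0.10 J/s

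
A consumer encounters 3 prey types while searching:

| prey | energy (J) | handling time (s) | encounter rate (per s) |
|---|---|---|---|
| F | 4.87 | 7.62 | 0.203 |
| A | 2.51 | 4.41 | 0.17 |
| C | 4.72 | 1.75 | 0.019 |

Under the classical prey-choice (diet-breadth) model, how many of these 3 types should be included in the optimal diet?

Profitabilities (E/h, J/s): C 2.7, F 0.639, A 0.569. Add prey in this order while the next type's profitability exceeds the intake rate on those already taken.
Rate on top 1: 0.08679. F: 0.639 > 0.08679 → include.
Rate on top 2: 0.4179. A: 0.569 > 0.4179 → include.
Optimal diet: C, F, A — 3 of 3 types.

3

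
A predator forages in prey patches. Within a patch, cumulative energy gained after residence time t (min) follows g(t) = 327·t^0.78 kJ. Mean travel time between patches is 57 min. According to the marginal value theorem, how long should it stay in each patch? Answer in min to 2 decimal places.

Optimal t* satisfies g'(t*) = g(t*)/(T + t*).
g'(t) = 0.78·327·t^-0.22. Setting 0.78·327·t^-0.22 = 327·t^0.78/(57+t) gives 0.78(57+t) = t, so 0.22·t = 0.78×57.
t* = 0.78×57/0.22 = 202.1 min.

202.09 min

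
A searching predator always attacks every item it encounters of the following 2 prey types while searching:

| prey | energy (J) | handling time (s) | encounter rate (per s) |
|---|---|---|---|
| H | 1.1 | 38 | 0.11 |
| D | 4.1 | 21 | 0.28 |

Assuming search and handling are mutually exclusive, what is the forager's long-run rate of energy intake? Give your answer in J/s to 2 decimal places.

0.11 J/s

R = Σλ_iE_i / (1 + Σλ_ih_i)
Numerator: 0.11×1.1 + 0.28×4.1 = 1.269
Denominator: 1 + 0.11×38 + 0.28×21 = 11.06
R = 1.269/11.06 = 0.1147 J/s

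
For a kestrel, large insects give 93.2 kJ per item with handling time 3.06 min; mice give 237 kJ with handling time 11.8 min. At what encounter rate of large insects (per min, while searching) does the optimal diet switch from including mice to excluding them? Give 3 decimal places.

The zero-one rule: include mice iff E₂/h₂ > λE₁/(1+λh₁). Equality gives the switch point.
λE₁h₂ = E₂ + λE₂h₁ ⇒ λ = E₂/(E₁h₂ − E₂h₁) = 237/(1100 − 725.2) = 0.6328 per min.

0.633 per min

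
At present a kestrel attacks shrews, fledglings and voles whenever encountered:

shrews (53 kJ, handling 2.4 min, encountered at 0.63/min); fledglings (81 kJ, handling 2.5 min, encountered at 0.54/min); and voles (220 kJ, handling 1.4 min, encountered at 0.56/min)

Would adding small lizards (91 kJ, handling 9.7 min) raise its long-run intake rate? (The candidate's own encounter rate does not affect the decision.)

On shrews, fledglings and voles alone, R = ΣλE/(1+Σλh) = 200.3/4.646 = 43.12 kJ/min.
small lizards: E/h = 91/9.7 = 9.381 kJ/min.
Since 9.381 < R, time spent handling small lizards is better spent searching.

No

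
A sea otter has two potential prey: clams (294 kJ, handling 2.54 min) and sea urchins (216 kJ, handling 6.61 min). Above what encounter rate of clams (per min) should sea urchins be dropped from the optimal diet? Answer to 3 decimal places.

Drop sea urchins once their profitability E₂/h₂ falls below the rate achievable on clams alone: E₂/h₂ = λE₁/(1 + λh₁).
Solve for λ: λE₁h₂ = E₂(1 + λh₁) → λ(E₁h₂ − E₂h₁) = E₂ → λ = E₂/(E₁h₂ − E₂h₁).
λ = 216/(294×6.61 − 216×2.54) = 216/1395 = 0.1549 per min.

0.155 per min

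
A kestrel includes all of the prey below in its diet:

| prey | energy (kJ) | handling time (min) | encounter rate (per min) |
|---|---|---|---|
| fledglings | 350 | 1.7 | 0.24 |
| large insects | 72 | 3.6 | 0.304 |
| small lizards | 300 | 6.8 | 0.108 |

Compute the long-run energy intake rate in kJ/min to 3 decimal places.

Energy encountered per unit search time: 0.24×350 + 0.304×72 + 0.108×300 = 138.3 kJ/min.
Handling time per unit search time: 0.24×1.7 + 0.304×3.6 + 0.108×6.8 = 2.237.
Rate = 138.3/(1 + 2.237) = 42.72 kJ/min.

42.724 kJ/min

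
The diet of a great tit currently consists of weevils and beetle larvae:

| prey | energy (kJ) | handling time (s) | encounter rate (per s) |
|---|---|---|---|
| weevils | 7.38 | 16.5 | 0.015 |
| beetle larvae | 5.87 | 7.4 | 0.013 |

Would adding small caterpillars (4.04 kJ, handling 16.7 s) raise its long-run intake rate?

Yes

Current rate: (0.015×7.38 + 0.013×5.87)/(1 + 0.015×16.5 + 0.013×7.4) = 0.1392 kJ/s.
small caterpillars: E/h = 4.04/16.7 = 0.2419 kJ/s.
0.2419 > 0.1392, so adding small caterpillars raises the average — include it.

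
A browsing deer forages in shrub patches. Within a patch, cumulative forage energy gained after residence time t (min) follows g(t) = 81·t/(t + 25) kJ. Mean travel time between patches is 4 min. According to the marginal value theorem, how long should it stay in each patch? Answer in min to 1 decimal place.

10.0 min

By the marginal value theorem, leave when the instantaneous gain rate g'(t) equals the habitat-wide average g(t)/(T + t).
g'(t) = 81·25/(t + 25)². Setting 81·25/(t+25)² = 81t/[(t+25)(4+t)] gives 25(4+t) = t(t+25), so t² = 25×4 = 100.
t* = √100 = 10 min.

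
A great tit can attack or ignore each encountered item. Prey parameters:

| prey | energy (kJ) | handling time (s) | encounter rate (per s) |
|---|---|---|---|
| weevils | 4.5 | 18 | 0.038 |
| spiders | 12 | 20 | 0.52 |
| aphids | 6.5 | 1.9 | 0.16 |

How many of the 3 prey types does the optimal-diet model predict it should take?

Rank by E/h (kJ/s): aphids 3.42, spiders 0.6, weevils 0.25. Include each in turn until the next type's E/h falls below the running intake rate.
Rate on top 1: 0.7975. spiders: 0.6 < 0.7975 → exclude; stop.
Optimal diet: aphids — 1 of 3 types.

1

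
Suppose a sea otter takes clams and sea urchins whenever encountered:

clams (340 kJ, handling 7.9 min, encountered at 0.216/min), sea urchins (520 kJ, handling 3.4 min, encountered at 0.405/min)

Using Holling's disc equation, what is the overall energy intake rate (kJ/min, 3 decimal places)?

69.560 kJ/min

R = Σλ_iE_i / (1 + Σλ_ih_i)
Numerator: 0.216×340 + 0.405×520 = 284
Denominator: 1 + 0.216×7.9 + 0.405×3.4 = 4.083
R = 284/4.083 = 69.56 kJ/min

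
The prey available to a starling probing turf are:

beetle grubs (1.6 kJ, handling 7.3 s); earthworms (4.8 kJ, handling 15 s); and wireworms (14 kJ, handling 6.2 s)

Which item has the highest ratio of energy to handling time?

wireworms

Profitability E/h (kJ/s): beetle grubs = 1.6/7.3 = 0.219, earthworms = 4.8/15 = 0.32, wireworms = 14/6.2 = 2.26.
Ranked: wireworms > earthworms > beetle grubs.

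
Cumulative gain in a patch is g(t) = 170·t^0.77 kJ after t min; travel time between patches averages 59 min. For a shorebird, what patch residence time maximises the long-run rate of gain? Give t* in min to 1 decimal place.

Maximise g(t)/(T+t): set derivative to zero → g'(t)(T+t) = g(t).
g'(t) = 0.77·170·t^-0.23. Setting 0.77·170·t^-0.23 = 170·t^0.77/(59+t) gives 0.77(59+t) = t, so 0.23·t = 0.77×59.
t* = 0.77×59/0.23 = 197.5 min.

197.5 min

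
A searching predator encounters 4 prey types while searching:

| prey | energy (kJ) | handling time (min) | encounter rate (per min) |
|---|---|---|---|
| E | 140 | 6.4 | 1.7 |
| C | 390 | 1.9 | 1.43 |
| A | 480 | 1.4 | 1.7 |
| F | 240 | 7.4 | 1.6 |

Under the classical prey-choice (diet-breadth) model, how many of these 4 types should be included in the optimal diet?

E/h in descending order: A 343, C 205, F 32.4, E 21.9 kJ/min. The optimal diet is the largest prefix of this list for which every included type satisfies E_i/h_i > R on the types above it.
Rate on top 1: 241.4. C: 205 < 241.4 → exclude; stop.
Optimal diet: A — 1 of 4 types.

1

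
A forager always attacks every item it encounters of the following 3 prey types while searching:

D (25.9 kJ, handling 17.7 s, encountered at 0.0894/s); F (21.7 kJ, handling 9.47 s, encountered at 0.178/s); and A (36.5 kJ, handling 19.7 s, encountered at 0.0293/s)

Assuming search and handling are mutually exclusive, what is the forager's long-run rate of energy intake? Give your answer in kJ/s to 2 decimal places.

1.50 kJ/s

R = Σλ_iE_i / (1 + Σλ_ih_i)
Numerator: 0.0894×25.9 + 0.178×21.7 + 0.0293×36.5 = 7.248
Denominator: 1 + 0.0894×17.7 + 0.178×9.47 + 0.0293×19.7 = 4.845
R = 7.248/4.845 = 1.496 kJ/s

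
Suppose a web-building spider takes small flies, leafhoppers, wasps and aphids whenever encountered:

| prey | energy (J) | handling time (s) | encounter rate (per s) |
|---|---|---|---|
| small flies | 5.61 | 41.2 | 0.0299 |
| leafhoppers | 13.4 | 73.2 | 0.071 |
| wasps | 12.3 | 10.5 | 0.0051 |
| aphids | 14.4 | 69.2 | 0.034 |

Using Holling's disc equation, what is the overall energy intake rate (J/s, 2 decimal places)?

R = (0.0299×5.61 + 0.071×13.4 + 0.0051×12.3 + 0.034×14.4) / (1 + 0.0299×41.2 + 0.071×73.2 + 0.0051×10.5 + 0.034×69.2) = 1.671/9.835 = 0.1699 J/s.

0.17 J/s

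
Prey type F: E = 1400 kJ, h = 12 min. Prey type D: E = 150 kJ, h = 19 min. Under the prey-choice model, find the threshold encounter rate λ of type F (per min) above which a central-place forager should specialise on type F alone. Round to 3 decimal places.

At the threshold, the rate on type F alone equals the profitability of type D: λ·1400/(1 + λ·12) = 150/19 = 7.895.
Rearranging, λ(1400 − 7.895×12) = 7.895, so λ = 7.895/1305 = 0.006048 per min.

0.006 per min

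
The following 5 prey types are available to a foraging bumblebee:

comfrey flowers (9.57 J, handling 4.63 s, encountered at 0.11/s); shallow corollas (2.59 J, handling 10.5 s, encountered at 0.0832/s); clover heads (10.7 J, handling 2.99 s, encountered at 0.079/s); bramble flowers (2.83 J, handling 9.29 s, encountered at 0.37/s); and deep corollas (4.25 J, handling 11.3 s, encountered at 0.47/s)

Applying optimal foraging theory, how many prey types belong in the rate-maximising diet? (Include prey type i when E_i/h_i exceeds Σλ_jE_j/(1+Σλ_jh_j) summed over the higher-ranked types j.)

2

Profitabilities (E/h, J/s): clover heads 3.58, comfrey flowers 2.07, deep corollas 0.376, bramble flowers 0.305, shallow corollas 0.247. Add prey in this order while the next type's profitability exceeds the intake rate on those already taken.
Rate on top 1: 0.6838. comfrey flowers: 2.07 > 0.6838 → include.
Rate on top 2: 1.087. deep corollas: 0.376 < 1.087 → exclude; stop.
Optimal diet: clover heads, comfrey flowers — 2 of 5 types.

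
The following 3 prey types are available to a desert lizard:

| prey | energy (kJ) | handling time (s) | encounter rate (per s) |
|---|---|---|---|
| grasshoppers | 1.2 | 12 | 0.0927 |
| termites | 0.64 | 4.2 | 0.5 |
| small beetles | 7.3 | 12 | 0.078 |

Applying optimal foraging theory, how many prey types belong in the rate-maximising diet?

1

E/h in descending order: small beetles 0.608, termites 0.152, grasshoppers 0.1 kJ/s. The optimal diet is the largest prefix of this list for which every included type satisfies E_i/h_i > R on the types above it.
Rate on top 1: 0.2941. termites: 0.152 < 0.2941 → exclude; stop.
Optimal diet: small beetles — 1 of 3 types.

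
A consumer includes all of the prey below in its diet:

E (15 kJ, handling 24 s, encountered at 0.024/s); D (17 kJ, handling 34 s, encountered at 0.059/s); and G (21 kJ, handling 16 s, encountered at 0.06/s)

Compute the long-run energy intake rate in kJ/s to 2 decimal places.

Energy encountered per unit search time: 0.024×15 + 0.059×17 + 0.06×21 = 2.623 kJ/s.
Handling time per unit search time: 0.024×24 + 0.059×34 + 0.06×16 = 3.542.
Rate = 2.623/(1 + 3.542) = 0.5775 kJ/s.

0.58 kJ/s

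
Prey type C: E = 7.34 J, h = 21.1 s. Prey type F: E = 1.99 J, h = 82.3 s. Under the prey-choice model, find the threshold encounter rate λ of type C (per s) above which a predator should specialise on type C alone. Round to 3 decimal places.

Drop type F once their profitability E₂/h₂ falls below the rate achievable on type C alone: E₂/h₂ = λE₁/(1 + λh₁).
Solve for λ: λE₁h₂ = E₂(1 + λh₁) → λ(E₁h₂ − E₂h₁) = E₂ → λ = E₂/(E₁h₂ − E₂h₁).
λ = 1.99/(7.34×82.3 − 1.99×21.1) = 1.99/562.1 = 0.00354 per s.

0.004 per s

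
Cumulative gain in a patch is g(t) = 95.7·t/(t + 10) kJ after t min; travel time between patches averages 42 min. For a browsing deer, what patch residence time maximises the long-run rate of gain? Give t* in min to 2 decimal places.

By the marginal value theorem, leave when the instantaneous gain rate g'(t) equals the habitat-wide average g(t)/(T + t).
g'(t) = 95.7·10/(t + 10)². Setting 95.7·10/(t+10)² = 95.7t/[(t+10)(42+t)] gives 10(42+t) = t(t+10), so t² = 10×42 = 420.
t* = √420 = 20.49 min.

20.49 min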